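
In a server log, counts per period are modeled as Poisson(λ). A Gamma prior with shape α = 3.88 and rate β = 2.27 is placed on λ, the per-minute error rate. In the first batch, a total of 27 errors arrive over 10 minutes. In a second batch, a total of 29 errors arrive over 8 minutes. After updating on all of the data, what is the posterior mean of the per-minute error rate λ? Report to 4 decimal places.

2.9541

With a Gamma(shape α, rate β) prior, the Poisson likelihood is conjugate: the posterior is Gamma(α + ΣXᵢ, β + n).
After batch 1: Gamma(α+S, β+n) = Gamma(3.88+27, 2.27+10) = Gamma(30.88, 12.27).
After batch 2: Gamma(α+S, β+n) = Gamma(30.88+29, 12.27+8) = Gamma(59.88, 20.27).
Posterior mean = α/β = 59.88/20.27 = 2.9541.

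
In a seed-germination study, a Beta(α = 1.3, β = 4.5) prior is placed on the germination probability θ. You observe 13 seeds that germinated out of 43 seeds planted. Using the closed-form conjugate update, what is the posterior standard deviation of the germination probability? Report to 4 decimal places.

0.0645

The Beta prior is conjugate to a Binomial/Bernoulli likelihood; the update adds successes to α and failures to β.
Posterior: Beta(α+k, β+n−k) = Beta(1.3+13, 4.5+30) = Beta(14.3, 34.5).
Var = αβ/((α+β)²(α+β+1)) = 14.3·34.5/(48.8²·49.8) = 0.00415993; SD = √0.00415993 = 0.0645.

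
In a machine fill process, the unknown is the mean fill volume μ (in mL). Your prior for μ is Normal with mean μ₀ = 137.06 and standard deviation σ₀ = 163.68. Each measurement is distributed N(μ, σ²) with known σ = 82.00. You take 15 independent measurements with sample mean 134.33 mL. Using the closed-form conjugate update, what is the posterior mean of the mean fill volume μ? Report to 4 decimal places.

134.3749

For Normal data with known variance σ², a Normal(μ₀, σ₀²) prior on μ is conjugate. Posterior precision = 1/σ₀² + n/σ²; posterior mean is the precision-weighted average of μ₀ and x̄.
n·x̄ = 15·134.33 = 2014.95.
σ₀² = 163.68² = 26791.1424, σ² = 82.00² = 6724; σ² + n·σ₀² = 6724 + 15·26791.1424 = 408591.136.
Posterior mean = (μ₀/σ₀² + n·x̄/σ²)/(1/σ₀² + n/σ²) = (σ²·μ₀ + σ₀²·n·x̄)/(σ² + n·σ₀²) = (6724·137.06 + 26791.1424·2014.95)/408591.136 = 54904403.81888/408591.136 = 134.3749.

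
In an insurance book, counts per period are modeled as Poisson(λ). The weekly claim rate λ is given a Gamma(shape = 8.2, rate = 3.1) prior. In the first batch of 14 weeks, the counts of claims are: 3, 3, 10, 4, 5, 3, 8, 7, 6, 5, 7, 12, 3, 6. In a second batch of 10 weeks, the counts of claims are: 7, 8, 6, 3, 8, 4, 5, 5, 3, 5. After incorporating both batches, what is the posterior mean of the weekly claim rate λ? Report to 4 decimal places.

5.3210

With a Gamma(shape α, rate β) prior, the Poisson likelihood is conjugate: the posterior is Gamma(α + ΣXᵢ, β + n).
Batch 1: sum of counts S = 82 over n = 14 weeks.
After batch 1: Gamma(α+S, β+n) = Gamma(8.2+82, 3.1+14) = Gamma(90.2, 17.1).
Batch 2: sum of counts S = 54 over n = 10 weeks.
After batch 2: Gamma(α+S, β+n) = Gamma(90.2+54, 17.1+10) = Gamma(144.2, 27.1).
Posterior mean = α/β = 144.2/27.1 = 5.3210.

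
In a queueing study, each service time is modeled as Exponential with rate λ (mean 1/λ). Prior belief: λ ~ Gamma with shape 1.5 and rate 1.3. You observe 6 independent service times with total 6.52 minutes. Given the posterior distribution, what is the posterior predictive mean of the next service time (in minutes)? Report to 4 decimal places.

1.2031

With a Gamma(shape α, rate β) prior on the exponential rate λ, the posterior after n observations with total T = Σxᵢ is Gamma(α+n, β+T).
Posterior: Gamma(1.5+6, 1.3+6.52) = Gamma(7.5, 7.82).
The predictive distribution for the next observation is Lomax; its mean is β/(α−1) = 7.82/6.5 = 1.2031.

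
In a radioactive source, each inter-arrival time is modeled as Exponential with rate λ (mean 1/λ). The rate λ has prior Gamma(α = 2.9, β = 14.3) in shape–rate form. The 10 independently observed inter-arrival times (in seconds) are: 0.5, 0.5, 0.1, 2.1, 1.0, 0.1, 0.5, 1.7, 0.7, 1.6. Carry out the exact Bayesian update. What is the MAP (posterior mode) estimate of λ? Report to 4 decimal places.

With a Gamma(shape α, rate β) prior on the exponential rate λ, the posterior after n observations with total T = Σxᵢ is Gamma(α+n, β+T).
Sum of observations T = 8.8 seconds; n = 10.
Posterior: Gamma(2.9+10, 14.3+8.8) = Gamma(12.9, 23.1).
Mode = (α−1)/β = 0.5152.

0.5152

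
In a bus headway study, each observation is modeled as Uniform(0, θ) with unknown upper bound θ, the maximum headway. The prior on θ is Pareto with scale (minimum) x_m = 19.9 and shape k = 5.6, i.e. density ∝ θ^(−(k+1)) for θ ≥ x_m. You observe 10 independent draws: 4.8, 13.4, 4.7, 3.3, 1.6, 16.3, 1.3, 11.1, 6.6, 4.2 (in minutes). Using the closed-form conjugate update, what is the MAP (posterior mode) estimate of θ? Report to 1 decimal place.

A Pareto(scale x_m, shape k) prior on the upper bound θ of Uniform(0, θ) is conjugate: posterior is Pareto(max(x_m, max xᵢ), k + n).
Sample maximum = 16.3; prior scale x_m = 19.9 → posterior scale = max = 19.9.
Posterior shape = 5.6 + 10 = 15.6.
The Pareto density is decreasing on [x_m, ∞), so the mode is x_m = 19.9.

19.9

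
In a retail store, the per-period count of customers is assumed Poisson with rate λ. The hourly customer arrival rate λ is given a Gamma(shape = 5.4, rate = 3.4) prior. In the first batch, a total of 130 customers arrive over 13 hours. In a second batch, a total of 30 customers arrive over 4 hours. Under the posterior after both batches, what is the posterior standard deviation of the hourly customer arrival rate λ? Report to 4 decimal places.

0.6304

With a Gamma(shape α, rate β) prior, the Poisson likelihood is conjugate: the posterior is Gamma(α + ΣXᵢ, β + n).
After batch 1: Gamma(α+S, β+n) = Gamma(5.4+130, 3.4+13) = Gamma(135.4, 16.4).
After batch 2: Gamma(α+S, β+n) = Gamma(135.4+30, 16.4+4) = Gamma(165.4, 20.4).
SD = √α/β = √165.4/20.4 = 0.6304.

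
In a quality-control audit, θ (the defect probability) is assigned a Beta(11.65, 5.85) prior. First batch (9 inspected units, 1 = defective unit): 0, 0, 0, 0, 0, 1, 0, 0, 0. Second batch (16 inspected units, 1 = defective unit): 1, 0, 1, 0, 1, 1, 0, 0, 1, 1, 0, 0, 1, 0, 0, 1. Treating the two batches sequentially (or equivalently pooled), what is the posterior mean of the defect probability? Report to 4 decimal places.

0.4859

The Beta prior is conjugate to a Binomial/Bernoulli likelihood; the update adds successes to α and failures to β.
After batch 1: Beta(11.65+1, 5.85+8) = Beta(12.65, 13.85).
After batch 2: Beta(12.65+8, 13.85+8) = Beta(20.65, 21.85).
Posterior mean = α/(α+β) = 20.65/42.50 = 0.4859.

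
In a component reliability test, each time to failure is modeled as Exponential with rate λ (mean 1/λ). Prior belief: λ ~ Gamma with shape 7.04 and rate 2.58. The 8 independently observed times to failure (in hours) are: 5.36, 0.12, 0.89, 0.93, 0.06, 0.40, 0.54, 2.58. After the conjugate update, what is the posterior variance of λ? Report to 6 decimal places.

0.083015

With a Gamma(shape α, rate β) prior on the exponential rate λ, the posterior after n observations with total T = Σxᵢ is Gamma(α+n, β+T).
Sum of observations T = 10.88 hours; n = 8.
Posterior: Gamma(7.04+8, 2.58+10.88) = Gamma(15.04, 13.46).
Var = α/β² = 0.083015.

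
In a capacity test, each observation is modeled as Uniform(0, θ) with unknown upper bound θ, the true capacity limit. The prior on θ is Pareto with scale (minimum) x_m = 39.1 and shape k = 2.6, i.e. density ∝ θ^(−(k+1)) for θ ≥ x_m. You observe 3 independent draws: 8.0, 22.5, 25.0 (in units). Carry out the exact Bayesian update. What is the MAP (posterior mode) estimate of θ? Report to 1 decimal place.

39.1

A Pareto(scale x_m, shape k) prior on the upper bound θ of Uniform(0, θ) is conjugate: posterior is Pareto(max(x_m, max xᵢ), k + n).
Sample maximum = 25.0; prior scale x_m = 39.1 → posterior scale = max = 39.1.
Posterior shape = 2.6 + 3 = 5.6.
The Pareto density is decreasing on [x_m, ∞), so the mode is x_m = 39.1.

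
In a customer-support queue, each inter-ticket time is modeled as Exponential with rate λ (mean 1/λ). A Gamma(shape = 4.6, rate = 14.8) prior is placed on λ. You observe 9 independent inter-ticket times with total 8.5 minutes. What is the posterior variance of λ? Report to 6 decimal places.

0.025051

With a Gamma(shape α, rate β) prior on the exponential rate λ, the posterior after n observations with total T = Σxᵢ is Gamma(α+n, β+T).
Posterior: Gamma(4.6+9, 14.8+8.5) = Gamma(13.6, 23.3).
Var = α/β² = 0.025051.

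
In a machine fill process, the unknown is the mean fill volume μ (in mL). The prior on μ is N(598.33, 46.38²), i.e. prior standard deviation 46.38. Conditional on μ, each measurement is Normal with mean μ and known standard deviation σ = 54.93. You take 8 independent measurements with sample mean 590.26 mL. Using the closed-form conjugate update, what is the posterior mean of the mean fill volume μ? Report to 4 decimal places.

591.4639

For Normal data with known variance σ², a Normal(μ₀, σ₀²) prior on μ is conjugate. Posterior precision = 1/σ₀² + n/σ²; posterior mean is the precision-weighted average of μ₀ and x̄.
n·x̄ = 8·590.26 = 4722.08.
σ₀² = 46.38² = 2151.1044, σ² = 54.93² = 3017.3049; σ² + n·σ₀² = 3017.3049 + 8·2151.1044 = 20226.1401.
Posterior mean = (μ₀/σ₀² + n·x̄/σ²)/(1/σ₀² + n/σ²) = (σ²·μ₀ + σ₀²·n·x̄)/(σ² + n·σ₀²) = (3017.3049·598.33 + 2151.1044·4722.08)/20226.1401 = 11963031.105969/20226.1401 = 591.4639.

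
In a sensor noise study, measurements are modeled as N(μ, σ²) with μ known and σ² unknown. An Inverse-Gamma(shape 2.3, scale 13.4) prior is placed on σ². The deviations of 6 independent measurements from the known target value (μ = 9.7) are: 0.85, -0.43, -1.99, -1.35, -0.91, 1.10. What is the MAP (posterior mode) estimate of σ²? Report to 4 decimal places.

2.8197

With known mean μ and an Inverse-Gamma(α, β) prior on σ², the Normal likelihood is conjugate: posterior is Inv-Gamma(α + n/2, β + Σ(xᵢ−μ)²/2).
Σ(xᵢ−μ)² = (0.85)² + (-0.43)² + (-1.99)² + (-1.35)² + (-0.91)² + (1.10)² = 8.7281.
Posterior: Inv-Gamma(2.3 + 6/2, 13.4 + 8.7281/2) = Inv-Gamma(5.30, 17.76405).
Mode = β/(α+1) = 17.76405/6.30 = 2.8197.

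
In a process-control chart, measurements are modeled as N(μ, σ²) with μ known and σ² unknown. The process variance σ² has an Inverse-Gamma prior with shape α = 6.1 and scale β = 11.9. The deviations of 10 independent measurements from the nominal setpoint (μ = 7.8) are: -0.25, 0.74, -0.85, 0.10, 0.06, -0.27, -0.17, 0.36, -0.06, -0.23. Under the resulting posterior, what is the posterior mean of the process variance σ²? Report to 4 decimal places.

1.2591

With known mean μ and an Inverse-Gamma(α, β) prior on σ², the Normal likelihood is conjugate: posterior is Inv-Gamma(α + n/2, β + Σ(xᵢ−μ)²/2).
Σ(xᵢ−μ)² = (-0.25)² + (0.74)² + (-0.85)² + (0.10)² + (0.06)² + (-0.27)² + (-0.17)² + (0.36)² + (-0.06)² + (-0.23)² = 1.6341.
Posterior: Inv-Gamma(6.1 + 10/2, 11.9 + 1.6341/2) = Inv-Gamma(11.10, 12.71705).
E[σ²|data] = β/(α−1) = 12.71705/10.10 = 1.2591.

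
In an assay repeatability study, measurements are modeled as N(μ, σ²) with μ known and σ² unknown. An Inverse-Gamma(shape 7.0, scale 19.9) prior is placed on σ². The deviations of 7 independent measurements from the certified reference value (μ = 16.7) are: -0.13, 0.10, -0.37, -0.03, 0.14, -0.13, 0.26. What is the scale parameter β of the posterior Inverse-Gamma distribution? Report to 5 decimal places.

20.03440

With known mean μ and an Inverse-Gamma(α, β) prior on σ², the Normal likelihood is conjugate: posterior is Inv-Gamma(α + n/2, β + Σ(xᵢ−μ)²/2).
Σ(xᵢ−μ)² = (-0.13)² + (0.10)² + (-0.37)² + (-0.03)² + (0.14)² + (-0.13)² + (0.26)² = 0.2688.
Posterior: Inv-Gamma(7.0 + 7/2, 19.9 + 0.2688/2) = Inv-Gamma(10.50, 20.03440).
Posterior β = 20.03440.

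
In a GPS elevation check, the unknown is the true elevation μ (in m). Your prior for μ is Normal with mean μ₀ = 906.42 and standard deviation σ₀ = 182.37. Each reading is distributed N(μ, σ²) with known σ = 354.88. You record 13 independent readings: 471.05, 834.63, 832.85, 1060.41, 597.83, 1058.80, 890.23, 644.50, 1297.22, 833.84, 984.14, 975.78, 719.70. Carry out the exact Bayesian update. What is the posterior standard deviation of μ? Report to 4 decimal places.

For Normal data with known variance σ², a Normal(μ₀, σ₀²) prior on μ is conjugate. Posterior precision = 1/σ₀² + n/σ²; posterior mean is the precision-weighted average of μ₀ and x̄.
σ₀² = 182.37² = 33258.8169, σ² = 354.88² = 125939.8144; σ² + n·σ₀² = 125939.8144 + 13·33258.8169 = 558304.4341.
Posterior precision = 1/σ₀² + n/σ² = 1/33258.8169 + 13/125939.8144 = (σ² + n·σ₀²)/(σ₀²σ²) = 558304.4341/(33258.8169·125939.8144); posterior variance σₙ² = σ₀²σ²/(σ² + n·σ₀²) = 33258.8169·125939.8144/558304.4341 = 7502.374998.
Posterior SD = √σₙ² = √(33258.8169·125939.8144/558304.4341) = 86.6163.

86.6163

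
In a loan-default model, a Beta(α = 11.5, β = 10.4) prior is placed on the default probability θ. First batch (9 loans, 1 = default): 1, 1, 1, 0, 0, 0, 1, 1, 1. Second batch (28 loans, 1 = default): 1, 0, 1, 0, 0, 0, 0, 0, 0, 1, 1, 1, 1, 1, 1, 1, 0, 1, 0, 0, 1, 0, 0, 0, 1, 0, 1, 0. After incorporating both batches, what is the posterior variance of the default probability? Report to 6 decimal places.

The Beta prior is conjugate to a Binomial/Bernoulli likelihood; the update adds successes to α and failures to β.
After batch 1: Beta(11.5+6, 10.4+3) = Beta(17.5, 13.4).
After batch 2: Beta(17.5+13, 13.4+15) = Beta(30.5, 28.4).
Var = αβ/((α+β)²(α+β+1)) = 30.5·28.4/(58.9²·59.9) = 0.004168.

0.004168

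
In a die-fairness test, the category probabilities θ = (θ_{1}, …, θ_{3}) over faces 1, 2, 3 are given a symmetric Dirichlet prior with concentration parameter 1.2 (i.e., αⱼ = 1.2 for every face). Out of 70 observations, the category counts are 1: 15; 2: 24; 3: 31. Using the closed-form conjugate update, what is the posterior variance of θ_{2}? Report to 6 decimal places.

The Dirichlet prior is conjugate to the Multinomial likelihood: each posterior αⱼ = prior αⱼ + observed count nⱼ.
Posterior concentration: (16.2, 25.2, 32.2), total = 73.6.
Var[θ_j] = α_j(Σα−α_j)/((Σα)²(Σα+1)) = 25.2·48.4/(73.6²·74.6) = 0.003018.

0.003018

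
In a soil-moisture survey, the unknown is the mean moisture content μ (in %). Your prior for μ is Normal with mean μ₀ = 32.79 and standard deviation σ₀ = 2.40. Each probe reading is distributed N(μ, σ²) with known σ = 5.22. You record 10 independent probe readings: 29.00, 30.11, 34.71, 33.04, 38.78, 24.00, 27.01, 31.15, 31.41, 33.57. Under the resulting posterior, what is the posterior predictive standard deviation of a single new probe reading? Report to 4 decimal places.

For Normal data with known variance σ², a Normal(μ₀, σ₀²) prior on μ is conjugate. Posterior precision = 1/σ₀² + n/σ²; posterior mean is the precision-weighted average of μ₀ and x̄.
σ₀² = 2.40² = 5.76, σ² = 5.22² = 27.2484; σ² + n·σ₀² = 27.2484 + 10·5.76 = 84.8484.
Posterior precision = 1/σ₀² + n/σ² = 1/5.76 + 10/27.2484 = (σ² + n·σ₀²)/(σ₀²σ²) = 84.8484/(5.76·27.2484); posterior variance σₙ² = σ₀²σ²/(σ² + n·σ₀²) = 5.76·27.2484/84.8484 = 1.849779.
Predictive variance for one new observation = σₙ² + σ² = 5.76·27.2484/84.8484 + 27.2484 = σ²·(σ₀² + 84.8484)/84.8484 = 27.2484·90.6084/84.8484 = 29.098179; SD = √(27.2484·90.6084/84.8484) = 5.3943.

5.3943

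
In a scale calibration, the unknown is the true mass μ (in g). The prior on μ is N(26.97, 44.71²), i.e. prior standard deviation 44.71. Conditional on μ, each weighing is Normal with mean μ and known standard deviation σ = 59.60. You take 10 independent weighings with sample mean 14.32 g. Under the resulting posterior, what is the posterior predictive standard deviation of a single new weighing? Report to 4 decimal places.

62.0788

For Normal data with known variance σ², a Normal(μ₀, σ₀²) prior on μ is conjugate. Posterior precision = 1/σ₀² + n/σ²; posterior mean is the precision-weighted average of μ₀ and x̄.
σ₀² = 44.71² = 1998.9841, σ² = 59.60² = 3552.16; σ² + n·σ₀² = 3552.16 + 10·1998.9841 = 23542.001.
Posterior precision = 1/σ₀² + n/σ² = 1/1998.9841 + 10/3552.16 = (σ² + n·σ₀²)/(σ₀²σ²) = 23542.001/(1998.9841·3552.16); posterior variance σₙ² = σ₀²σ²/(σ² + n·σ₀²) = 1998.9841·3552.16/23542.001 = 301.618854.
Predictive variance for one new observation = σₙ² + σ² = 1998.9841·3552.16/23542.001 + 3552.16 = σ²·(σ₀² + 23542.001)/23542.001 = 3552.16·25540.9851/23542.001 = 3853.778854; SD = √(3552.16·25540.9851/23542.001) = 62.0788.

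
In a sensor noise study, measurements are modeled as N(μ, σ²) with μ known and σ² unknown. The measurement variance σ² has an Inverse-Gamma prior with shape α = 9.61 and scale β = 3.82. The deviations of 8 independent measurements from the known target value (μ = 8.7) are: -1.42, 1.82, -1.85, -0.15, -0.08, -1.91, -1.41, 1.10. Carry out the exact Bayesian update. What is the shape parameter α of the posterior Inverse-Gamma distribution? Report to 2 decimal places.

With known mean μ and an Inverse-Gamma(α, β) prior on σ², the Normal likelihood is conjugate: posterior is Inv-Gamma(α + n/2, β + Σ(xᵢ−μ)²/2).
Σ(xᵢ−μ)² = (-1.42)² + (1.82)² + (-1.85)² + (-0.15)² + (-0.08)² + (-1.91)² + (-1.41)² + (1.10)² = 15.6264.
Posterior: Inv-Gamma(9.61 + 8/2, 3.82 + 15.6264/2) = Inv-Gamma(13.61, 11.63320).
Posterior α = 13.61.

13.61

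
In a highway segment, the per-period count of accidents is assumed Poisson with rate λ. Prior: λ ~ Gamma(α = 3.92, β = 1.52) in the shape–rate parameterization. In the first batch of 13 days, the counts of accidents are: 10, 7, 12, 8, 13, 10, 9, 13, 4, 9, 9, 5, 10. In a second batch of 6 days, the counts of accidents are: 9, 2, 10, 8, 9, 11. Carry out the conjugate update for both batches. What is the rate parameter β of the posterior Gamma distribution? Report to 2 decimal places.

With a Gamma(shape α, rate β) prior, the Poisson likelihood is conjugate: the posterior is Gamma(α + ΣXᵢ, β + n).
Batch 1: sum of counts S = 119 over n = 13 days.
After batch 1: Gamma(α+S, β+n) = Gamma(3.92+119, 1.52+13) = Gamma(122.92, 14.52).
Batch 2: sum of counts S = 49 over n = 6 days.
After batch 2: Gamma(α+S, β+n) = Gamma(122.92+49, 14.52+6) = Gamma(171.92, 20.52).
Posterior β = 20.52.

20.52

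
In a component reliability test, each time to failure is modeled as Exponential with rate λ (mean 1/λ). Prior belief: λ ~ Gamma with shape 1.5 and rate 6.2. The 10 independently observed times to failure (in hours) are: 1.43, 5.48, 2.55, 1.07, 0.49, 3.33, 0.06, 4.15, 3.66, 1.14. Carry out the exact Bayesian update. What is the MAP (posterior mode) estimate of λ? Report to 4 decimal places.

With a Gamma(shape α, rate β) prior on the exponential rate λ, the posterior after n observations with total T = Σxᵢ is Gamma(α+n, β+T).
Sum of observations T = 23.36 hours; n = 10.
Posterior: Gamma(1.5+10, 6.2+23.36) = Gamma(11.5, 29.56).
Mode = (α−1)/β = 0.3552.

0.3552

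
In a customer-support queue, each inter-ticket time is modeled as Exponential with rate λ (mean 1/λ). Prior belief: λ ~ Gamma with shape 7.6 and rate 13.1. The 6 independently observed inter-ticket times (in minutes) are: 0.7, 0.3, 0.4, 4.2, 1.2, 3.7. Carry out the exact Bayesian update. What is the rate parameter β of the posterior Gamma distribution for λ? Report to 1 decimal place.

With a Gamma(shape α, rate β) prior on the exponential rate λ, the posterior after n observations with total T = Σxᵢ is Gamma(α+n, β+T).
Sum of observations T = 10.5 minutes; n = 6.
Posterior: Gamma(7.6+6, 13.1+10.5) = Gamma(13.6, 23.6).
Posterior β = 23.6.

23.6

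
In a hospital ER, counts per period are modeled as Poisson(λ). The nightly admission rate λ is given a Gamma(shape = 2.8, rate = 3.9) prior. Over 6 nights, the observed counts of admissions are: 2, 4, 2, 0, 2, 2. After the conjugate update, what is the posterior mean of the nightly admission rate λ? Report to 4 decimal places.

With a Gamma(shape α, rate β) prior, the Poisson likelihood is conjugate: the posterior is Gamma(α + ΣXᵢ, β + n).
Sum of counts S = 12 over n = 6 nights.
Posterior: Gamma(α+S, β+n) = Gamma(2.8+12, 3.9+6) = Gamma(14.8, 9.9).
Posterior mean = α/β = 14.8/9.9 = 1.4949.

1.4949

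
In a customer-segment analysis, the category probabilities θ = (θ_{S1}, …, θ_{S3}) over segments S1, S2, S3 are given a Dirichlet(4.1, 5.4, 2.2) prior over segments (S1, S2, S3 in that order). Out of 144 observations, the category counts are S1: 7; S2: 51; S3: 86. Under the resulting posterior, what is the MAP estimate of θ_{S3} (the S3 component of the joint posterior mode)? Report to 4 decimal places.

The Dirichlet prior is conjugate to the Multinomial likelihood: each posterior αⱼ = prior αⱼ + observed count nⱼ.
Posterior concentration: (11.1, 56.4, 88.2), total = 155.7.
Joint mode component: (α_{S3}−1)/(Σα−K) = 87.2/152.7 = 0.5711.

0.5711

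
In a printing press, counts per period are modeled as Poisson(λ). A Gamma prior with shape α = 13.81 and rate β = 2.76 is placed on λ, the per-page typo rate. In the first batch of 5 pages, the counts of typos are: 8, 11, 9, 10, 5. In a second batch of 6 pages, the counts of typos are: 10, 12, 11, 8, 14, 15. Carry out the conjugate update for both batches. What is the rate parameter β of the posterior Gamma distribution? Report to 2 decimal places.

13.76

With a Gamma(shape α, rate β) prior, the Poisson likelihood is conjugate: the posterior is Gamma(α + ΣXᵢ, β + n).
Batch 1: sum of counts S = 43 over n = 5 pages.
After batch 1: Gamma(α+S, β+n) = Gamma(13.81+43, 2.76+5) = Gamma(56.81, 7.76).
Batch 2: sum of counts S = 70 over n = 6 pages.
After batch 2: Gamma(α+S, β+n) = Gamma(56.81+70, 7.76+6) = Gamma(126.81, 13.76).
Posterior β = 13.76.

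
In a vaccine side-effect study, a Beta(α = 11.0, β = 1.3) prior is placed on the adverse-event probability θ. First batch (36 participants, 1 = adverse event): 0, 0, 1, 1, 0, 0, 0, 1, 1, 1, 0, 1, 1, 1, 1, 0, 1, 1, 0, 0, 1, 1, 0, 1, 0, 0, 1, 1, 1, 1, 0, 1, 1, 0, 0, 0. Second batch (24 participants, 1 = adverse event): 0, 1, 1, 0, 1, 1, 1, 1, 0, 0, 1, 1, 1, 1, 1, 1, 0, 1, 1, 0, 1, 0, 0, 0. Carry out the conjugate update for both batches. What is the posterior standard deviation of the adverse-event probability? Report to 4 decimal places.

The Beta prior is conjugate to a Binomial/Bernoulli likelihood; the update adds successes to α and failures to β.
After batch 1: Beta(11.0+20, 1.3+16) = Beta(31.0, 17.3).
After batch 2: Beta(31.0+15, 17.3+9) = Beta(46.0, 26.3).
Var = αβ/((α+β)²(α+β+1)) = 46.0·26.3/(72.3²·73.3) = 0.00315742; SD = √0.00315742 = 0.0562.

0.0562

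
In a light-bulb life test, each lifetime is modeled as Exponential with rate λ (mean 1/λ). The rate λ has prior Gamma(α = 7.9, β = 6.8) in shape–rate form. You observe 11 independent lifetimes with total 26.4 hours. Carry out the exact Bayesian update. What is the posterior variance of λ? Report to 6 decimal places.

With a Gamma(shape α, rate β) prior on the exponential rate λ, the posterior after n observations with total T = Σxᵢ is Gamma(α+n, β+T).
Posterior: Gamma(7.9+11, 6.8+26.4) = Gamma(18.9, 33.2).
Var = α/β² = 0.017147.

0.017147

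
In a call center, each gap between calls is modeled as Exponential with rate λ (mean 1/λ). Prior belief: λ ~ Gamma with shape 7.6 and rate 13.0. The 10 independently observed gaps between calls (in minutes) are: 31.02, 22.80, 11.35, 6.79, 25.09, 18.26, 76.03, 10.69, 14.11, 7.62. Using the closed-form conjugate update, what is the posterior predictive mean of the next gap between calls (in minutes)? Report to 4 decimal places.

With a Gamma(shape α, rate β) prior on the exponential rate λ, the posterior after n observations with total T = Σxᵢ is Gamma(α+n, β+T).
Sum of observations T = 223.76 minutes; n = 10.
Posterior: Gamma(7.6+10, 13.0+223.76) = Gamma(17.6, 236.76).
The predictive distribution for the next observation is Lomax; its mean is β/(α−1) = 236.76/16.6 = 14.2627.

14.2627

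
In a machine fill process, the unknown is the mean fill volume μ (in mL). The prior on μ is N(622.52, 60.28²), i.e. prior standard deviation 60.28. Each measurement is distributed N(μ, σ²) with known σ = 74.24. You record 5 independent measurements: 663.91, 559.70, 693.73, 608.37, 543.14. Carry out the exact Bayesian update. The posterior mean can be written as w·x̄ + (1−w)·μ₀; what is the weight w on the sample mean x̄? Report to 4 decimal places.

0.7672

For Normal data with known variance σ², a Normal(μ₀, σ₀²) prior on μ is conjugate. Posterior precision = 1/σ₀² + n/σ²; posterior mean is the precision-weighted average of μ₀ and x̄.
σ₀² = 60.28² = 3633.6784, σ² = 74.24² = 5511.5776. Prior precision 1/σ₀² = 1/3633.6784; data precision n/σ² = 5/5511.5776.
w = (n/σ²)/(1/σ₀² + n/σ²) = n·σ₀²/(σ² + n·σ₀²) = 5·3633.6784/(5511.5776 + 5·3633.6784) = 18168.392/23679.9696 = 0.7672.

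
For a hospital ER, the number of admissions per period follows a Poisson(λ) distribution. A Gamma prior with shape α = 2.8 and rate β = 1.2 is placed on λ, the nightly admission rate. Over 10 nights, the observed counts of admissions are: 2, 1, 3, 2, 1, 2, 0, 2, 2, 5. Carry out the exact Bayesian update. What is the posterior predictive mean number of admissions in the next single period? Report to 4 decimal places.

With a Gamma(shape α, rate β) prior, the Poisson likelihood is conjugate: the posterior is Gamma(α + ΣXᵢ, β + n).
Sum of counts S = 20 over n = 10 nights.
Posterior: Gamma(α+S, β+n) = Gamma(2.8+20, 1.2+10) = Gamma(22.8, 11.2).
The predictive distribution for one future period is NegBinom with mean α/β = 2.0357.

2.0357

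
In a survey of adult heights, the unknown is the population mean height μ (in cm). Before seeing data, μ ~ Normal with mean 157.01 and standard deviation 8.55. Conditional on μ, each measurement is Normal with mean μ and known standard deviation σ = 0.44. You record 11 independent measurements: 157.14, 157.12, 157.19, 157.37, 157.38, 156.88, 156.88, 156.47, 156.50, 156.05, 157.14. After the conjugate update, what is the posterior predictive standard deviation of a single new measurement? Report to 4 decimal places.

For Normal data with known variance σ², a Normal(μ₀, σ₀²) prior on μ is conjugate. Posterior precision = 1/σ₀² + n/σ²; posterior mean is the precision-weighted average of μ₀ and x̄.
σ₀² = 8.55² = 73.1025, σ² = 0.44² = 0.1936; σ² + n·σ₀² = 0.1936 + 11·73.1025 = 804.3211.
Posterior precision = 1/σ₀² + n/σ² = 1/73.1025 + 11/0.1936 = (σ² + n·σ₀²)/(σ₀²σ²) = 804.3211/(73.1025·0.1936); posterior variance σₙ² = σ₀²σ²/(σ² + n·σ₀²) = 73.1025·0.1936/804.3211 = 0.017596.
Predictive variance for one new observation = σₙ² + σ² = 73.1025·0.1936/804.3211 + 0.1936 = σ²·(σ₀² + 804.3211)/804.3211 = 0.1936·877.4236/804.3211 = 0.211196; SD = √(0.1936·877.4236/804.3211) = 0.4596.

0.4596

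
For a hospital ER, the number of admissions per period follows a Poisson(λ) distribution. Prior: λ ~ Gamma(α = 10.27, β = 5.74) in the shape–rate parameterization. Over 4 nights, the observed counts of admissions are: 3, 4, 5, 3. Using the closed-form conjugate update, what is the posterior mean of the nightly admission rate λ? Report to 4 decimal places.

With a Gamma(shape α, rate β) prior, the Poisson likelihood is conjugate: the posterior is Gamma(α + ΣXᵢ, β + n).
Sum of counts S = 15 over n = 4 nights.
Posterior: Gamma(α+S, β+n) = Gamma(10.27+15, 5.74+4) = Gamma(25.27, 9.74).
Posterior mean = α/β = 25.27/9.74 = 2.5945.

2.5945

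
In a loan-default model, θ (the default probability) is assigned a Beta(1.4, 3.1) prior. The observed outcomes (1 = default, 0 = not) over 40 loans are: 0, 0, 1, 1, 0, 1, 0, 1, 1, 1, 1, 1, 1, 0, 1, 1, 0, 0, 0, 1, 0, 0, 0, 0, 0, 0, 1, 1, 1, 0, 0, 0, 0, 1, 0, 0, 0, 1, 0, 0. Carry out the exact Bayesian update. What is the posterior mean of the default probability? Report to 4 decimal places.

0.4135

The Beta prior is conjugate to a Binomial/Bernoulli likelihood; the update adds successes to α and failures to β.
Posterior: Beta(α+k, β+n−k) = Beta(1.4+17, 3.1+23) = Beta(18.4, 26.1).
Posterior mean = α/(α+β) = 18.4/44.5 = 0.4135.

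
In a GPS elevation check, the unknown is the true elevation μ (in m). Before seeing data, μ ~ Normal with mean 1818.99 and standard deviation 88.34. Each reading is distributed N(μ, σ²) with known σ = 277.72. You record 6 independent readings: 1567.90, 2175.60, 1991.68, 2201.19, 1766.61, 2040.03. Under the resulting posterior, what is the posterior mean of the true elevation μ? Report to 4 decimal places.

For Normal data with known variance σ², a Normal(μ₀, σ₀²) prior on μ is conjugate. Posterior precision = 1/σ₀² + n/σ²; posterior mean is the precision-weighted average of μ₀ and x̄.
Σxᵢ = 1567.90 + 2175.60 + 1991.68 + 2201.19 + 1766.61 + 2040.03 = 11743.01, so n·x̄ = 11743.01.
σ₀² = 88.34² = 7803.9556, σ² = 277.72² = 77128.3984; σ² + n·σ₀² = 77128.3984 + 6·7803.9556 = 123952.132.
Posterior mean = (μ₀/σ₀² + n·x̄/σ²)/(1/σ₀² + n/σ²) = (σ²·μ₀ + σ₀²·n·x̄)/(σ² + n·σ₀²) = (77128.3984·1818.99 + 7803.9556·11743.01)/123952.132 = 231937714.055972/123952.132 = 1871.1878.

1871.1878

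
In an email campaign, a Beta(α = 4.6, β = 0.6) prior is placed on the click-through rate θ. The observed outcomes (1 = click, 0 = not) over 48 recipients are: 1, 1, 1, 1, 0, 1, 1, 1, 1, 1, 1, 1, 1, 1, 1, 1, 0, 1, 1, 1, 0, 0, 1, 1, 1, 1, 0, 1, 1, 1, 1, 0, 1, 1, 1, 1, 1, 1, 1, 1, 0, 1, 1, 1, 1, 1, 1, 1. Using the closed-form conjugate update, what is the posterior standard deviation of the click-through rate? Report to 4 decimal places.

0.0475

The Beta prior is conjugate to a Binomial/Bernoulli likelihood; the update adds successes to α and failures to β.
Posterior: Beta(α+k, β+n−k) = Beta(4.6+41, 0.6+7) = Beta(45.6, 7.6).
Var = αβ/((α+β)²(α+β+1)) = 45.6·7.6/(53.2²·54.2) = 0.00225921; SD = √0.00225921 = 0.0475.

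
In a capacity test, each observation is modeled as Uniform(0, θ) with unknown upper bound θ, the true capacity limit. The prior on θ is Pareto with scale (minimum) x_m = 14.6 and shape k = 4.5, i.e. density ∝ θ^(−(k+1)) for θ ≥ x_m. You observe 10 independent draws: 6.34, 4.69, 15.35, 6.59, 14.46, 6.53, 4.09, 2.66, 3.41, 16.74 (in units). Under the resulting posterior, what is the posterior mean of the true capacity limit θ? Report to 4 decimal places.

17.9800

A Pareto(scale x_m, shape k) prior on the upper bound θ of Uniform(0, θ) is conjugate: posterior is Pareto(max(x_m, max xᵢ), k + n).
Sample maximum = 16.74; prior scale x_m = 14.6 → posterior scale = max = 16.74.
Posterior shape = 4.5 + 10 = 14.5.
E[θ|data] = k·x_m/(k−1) = 14.5·16.74/13.5 = 17.9800.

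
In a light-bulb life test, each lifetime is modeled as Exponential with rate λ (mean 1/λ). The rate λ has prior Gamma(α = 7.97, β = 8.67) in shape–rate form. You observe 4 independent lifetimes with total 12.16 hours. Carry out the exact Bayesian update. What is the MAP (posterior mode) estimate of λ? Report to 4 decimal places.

With a Gamma(shape α, rate β) prior on the exponential rate λ, the posterior after n observations with total T = Σxᵢ is Gamma(α+n, β+T).
Posterior: Gamma(7.97+4, 8.67+12.16) = Gamma(11.97, 20.83).
Mode = (α−1)/β = 0.5266.

0.5266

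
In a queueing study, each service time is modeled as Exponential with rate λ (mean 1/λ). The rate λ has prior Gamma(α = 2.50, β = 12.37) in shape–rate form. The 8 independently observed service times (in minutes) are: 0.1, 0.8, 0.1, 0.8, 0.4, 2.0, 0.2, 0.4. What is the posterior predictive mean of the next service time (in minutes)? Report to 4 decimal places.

With a Gamma(shape α, rate β) prior on the exponential rate λ, the posterior after n observations with total T = Σxᵢ is Gamma(α+n, β+T).
Sum of observations T = 4.8 minutes; n = 8.
Posterior: Gamma(2.50+8, 12.37+4.8) = Gamma(10.50, 17.17).
The predictive distribution for the next observation is Lomax; its mean is β/(α−1) = 17.17/9.50 = 1.8074.

1.8074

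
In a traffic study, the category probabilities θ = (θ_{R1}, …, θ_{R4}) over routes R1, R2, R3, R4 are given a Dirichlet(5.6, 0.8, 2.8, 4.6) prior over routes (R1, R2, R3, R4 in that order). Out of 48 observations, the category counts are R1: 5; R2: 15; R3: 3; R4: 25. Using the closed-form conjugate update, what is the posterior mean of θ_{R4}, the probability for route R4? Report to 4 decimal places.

0.4790

The Dirichlet prior is conjugate to the Multinomial likelihood: each posterior αⱼ = prior αⱼ + observed count nⱼ.
Posterior concentration: (10.6, 15.8, 5.8, 29.6), total = 61.8.
E[θ_{R4}|data] = α_{R4}/Σα = 29.6/61.8 = 0.4790.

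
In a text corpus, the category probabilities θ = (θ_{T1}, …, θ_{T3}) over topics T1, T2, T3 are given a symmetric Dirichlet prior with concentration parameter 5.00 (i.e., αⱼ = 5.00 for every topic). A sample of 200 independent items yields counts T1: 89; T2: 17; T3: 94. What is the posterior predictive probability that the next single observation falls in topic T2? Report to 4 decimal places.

The Dirichlet prior is conjugate to the Multinomial likelihood: each posterior αⱼ = prior αⱼ + observed count nⱼ.
Posterior concentration: (94.00, 22.00, 99.00), total = 215.00.
P(next = T2 | data) = α_{T2}/Σα = 0.1023.

0.1023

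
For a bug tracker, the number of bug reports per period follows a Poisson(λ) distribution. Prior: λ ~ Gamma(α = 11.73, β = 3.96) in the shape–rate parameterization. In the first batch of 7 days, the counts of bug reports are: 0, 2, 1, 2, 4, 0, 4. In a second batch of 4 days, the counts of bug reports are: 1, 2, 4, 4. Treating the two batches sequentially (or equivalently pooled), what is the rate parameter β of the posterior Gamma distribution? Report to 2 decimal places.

14.96

With a Gamma(shape α, rate β) prior, the Poisson likelihood is conjugate: the posterior is Gamma(α + ΣXᵢ, β + n).
Batch 1: sum of counts S = 13 over n = 7 days.
After batch 1: Gamma(α+S, β+n) = Gamma(11.73+13, 3.96+7) = Gamma(24.73, 10.96).
Batch 2: sum of counts S = 11 over n = 4 days.
After batch 2: Gamma(α+S, β+n) = Gamma(24.73+11, 10.96+4) = Gamma(35.73, 14.96).
Posterior β = 14.96.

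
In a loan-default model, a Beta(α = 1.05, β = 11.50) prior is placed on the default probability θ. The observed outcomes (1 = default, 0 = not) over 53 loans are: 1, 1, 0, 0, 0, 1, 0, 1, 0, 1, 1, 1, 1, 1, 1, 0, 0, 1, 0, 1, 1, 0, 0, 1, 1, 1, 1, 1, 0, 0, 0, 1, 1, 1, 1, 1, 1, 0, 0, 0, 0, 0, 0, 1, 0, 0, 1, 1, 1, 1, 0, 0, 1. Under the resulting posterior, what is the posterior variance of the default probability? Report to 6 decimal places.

The Beta prior is conjugate to a Binomial/Bernoulli likelihood; the update adds successes to α and failures to β.
Posterior: Beta(α+k, β+n−k) = Beta(1.05+30, 11.50+23) = Beta(31.05, 34.50).
Var = αβ/((α+β)²(α+β+1)) = 31.05·34.50/(65.55²·66.55) = 0.003746.

0.003746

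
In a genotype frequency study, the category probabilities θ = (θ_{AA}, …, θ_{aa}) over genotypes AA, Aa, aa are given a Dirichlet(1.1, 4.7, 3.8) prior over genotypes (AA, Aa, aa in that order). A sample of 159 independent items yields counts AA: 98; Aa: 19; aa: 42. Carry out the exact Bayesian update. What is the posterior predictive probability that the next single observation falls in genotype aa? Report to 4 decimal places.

The Dirichlet prior is conjugate to the Multinomial likelihood: each posterior αⱼ = prior αⱼ + observed count nⱼ.
Posterior concentration: (99.1, 23.7, 45.8), total = 168.6.
P(next = aa | data) = α_{aa}/Σα = 0.2716.

0.2716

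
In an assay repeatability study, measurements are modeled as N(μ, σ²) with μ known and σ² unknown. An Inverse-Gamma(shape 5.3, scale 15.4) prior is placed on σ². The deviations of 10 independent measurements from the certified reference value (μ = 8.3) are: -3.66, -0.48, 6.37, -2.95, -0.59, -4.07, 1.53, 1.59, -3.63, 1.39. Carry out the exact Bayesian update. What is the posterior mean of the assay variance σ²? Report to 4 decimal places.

7.0213

With known mean μ and an Inverse-Gamma(α, β) prior on σ², the Normal likelihood is conjugate: posterior is Inv-Gamma(α + n/2, β + Σ(xᵢ−μ)²/2).
Σ(xᵢ−μ)² = (-3.66)² + (-0.48)² + (6.37)² + (-2.95)² + (-0.59)² + (-4.07)² + (1.53)² + (1.59)² + (-3.63)² + (1.39)² = 99.7964.
Posterior: Inv-Gamma(5.3 + 10/2, 15.4 + 99.7964/2) = Inv-Gamma(10.30, 65.29820).
E[σ²|data] = β/(α−1) = 65.29820/9.30 = 7.0213.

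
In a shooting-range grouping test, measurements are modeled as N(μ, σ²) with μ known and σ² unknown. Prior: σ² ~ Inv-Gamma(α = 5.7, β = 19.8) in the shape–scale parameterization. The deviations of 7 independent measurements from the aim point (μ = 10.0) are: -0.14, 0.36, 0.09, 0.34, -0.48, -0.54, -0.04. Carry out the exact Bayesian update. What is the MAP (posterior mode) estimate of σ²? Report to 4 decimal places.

With known mean μ and an Inverse-Gamma(α, β) prior on σ², the Normal likelihood is conjugate: posterior is Inv-Gamma(α + n/2, β + Σ(xᵢ−μ)²/2).
Σ(xᵢ−μ)² = (-0.14)² + (0.36)² + (0.09)² + (0.34)² + (-0.48)² + (-0.54)² + (-0.04)² = 0.7965.
Posterior: Inv-Gamma(5.7 + 7/2, 19.8 + 0.7965/2) = Inv-Gamma(9.20, 20.19825).
Mode = β/(α+1) = 20.19825/10.20 = 1.9802.

1.9802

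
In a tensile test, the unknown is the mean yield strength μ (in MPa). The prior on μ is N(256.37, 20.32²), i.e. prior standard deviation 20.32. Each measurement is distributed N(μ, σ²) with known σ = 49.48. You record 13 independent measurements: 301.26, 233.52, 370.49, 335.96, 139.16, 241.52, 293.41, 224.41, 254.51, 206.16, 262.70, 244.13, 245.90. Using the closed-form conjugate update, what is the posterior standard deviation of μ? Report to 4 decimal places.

11.3726

For Normal data with known variance σ², a Normal(μ₀, σ₀²) prior on μ is conjugate. Posterior precision = 1/σ₀² + n/σ²; posterior mean is the precision-weighted average of μ₀ and x̄.
σ₀² = 20.32² = 412.9024, σ² = 49.48² = 2448.2704; σ² + n·σ₀² = 2448.2704 + 13·412.9024 = 7816.0016.
Posterior precision = 1/σ₀² + n/σ² = 1/412.9024 + 13/2448.2704 = (σ² + n·σ₀²)/(σ₀²σ²) = 7816.0016/(412.9024·2448.2704); posterior variance σₙ² = σ₀²σ²/(σ² + n·σ₀²) = 412.9024·2448.2704/7816.0016 = 129.336811.
Posterior SD = √σₙ² = √(412.9024·2448.2704/7816.0016) = 11.3726.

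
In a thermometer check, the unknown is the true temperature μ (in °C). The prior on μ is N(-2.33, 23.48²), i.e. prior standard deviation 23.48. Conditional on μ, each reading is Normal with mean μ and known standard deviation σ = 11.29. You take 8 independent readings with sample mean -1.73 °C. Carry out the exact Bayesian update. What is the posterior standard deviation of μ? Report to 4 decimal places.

For Normal data with known variance σ², a Normal(μ₀, σ₀²) prior on μ is conjugate. Posterior precision = 1/σ₀² + n/σ²; posterior mean is the precision-weighted average of μ₀ and x̄.
σ₀² = 23.48² = 551.3104, σ² = 11.29² = 127.4641; σ² + n·σ₀² = 127.4641 + 8·551.3104 = 4537.9473.
Posterior precision = 1/σ₀² + n/σ² = 1/551.3104 + 8/127.4641 = (σ² + n·σ₀²)/(σ₀²σ²) = 4537.9473/(551.3104·127.4641); posterior variance σₙ² = σ₀²σ²/(σ² + n·σ₀²) = 551.3104·127.4641/4537.9473 = 15.485478.
Posterior SD = √σₙ² = √(551.3104·127.4641/4537.9473) = 3.9352.

3.9352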